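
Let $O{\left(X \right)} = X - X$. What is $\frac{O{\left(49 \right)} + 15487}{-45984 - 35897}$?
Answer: $- \frac{15487}{81881} \approx -0.18914$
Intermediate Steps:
$O{\left(X \right)} = 0$
$\frac{O{\left(49 \right)} + 15487}{-45984 - 35897} = \frac{0 + 15487}{-45984 - 35897} = \frac{15487}{-81881} = 15487 \left(- \frac{1}{81881}\right) = - \frac{15487}{81881}$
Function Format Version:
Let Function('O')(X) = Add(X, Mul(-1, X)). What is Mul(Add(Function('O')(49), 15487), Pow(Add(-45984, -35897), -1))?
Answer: Rational(-15487, 81881) ≈ -0.18914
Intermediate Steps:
Function('O')(X) = 0
Mul(Add(Function('O')(49), 15487), Pow(Add(-45984, -35897), -1)) = Mul(Add(0, 15487), Pow(Add(-45984, -35897), -1)) = Mul(15487, Pow(-81881, -1)) = Mul(15487, Rational(-1, 81881)) = Rational(-15487, 81881)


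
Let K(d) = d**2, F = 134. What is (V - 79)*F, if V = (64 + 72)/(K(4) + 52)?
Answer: -10318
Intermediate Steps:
V = 2 (V = (64 + 72)/(4**2 + 52) = 136/(16 + 52) = 136/68 = 136*(1/68) = 2)
(V - 79)*F = (2 - 79)*134 = -77*134 = -10318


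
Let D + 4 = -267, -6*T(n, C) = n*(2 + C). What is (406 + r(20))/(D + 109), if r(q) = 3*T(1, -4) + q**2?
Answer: -269/54 ≈ -4.9815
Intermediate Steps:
T(n, C) = -n*(2 + C)/6
D = -271 (D = -4 - 267 = -271)
r(q) = 1 + q**2 (r(q) = 3*(-1/6*1*(2 - 4)) + q**2 = 3*(-1/6*1*(-2)) + q**2 = 3*(1/3) + q**2 = 1 + q**2)
(406 + r(20))/(D + 109) = (406 + (1 + 20**2))/(-271 + 109) = (406 + (1 + 400))/(-162) = (406 + 401)*(-1/162) = 807*(-1/162) = -269/54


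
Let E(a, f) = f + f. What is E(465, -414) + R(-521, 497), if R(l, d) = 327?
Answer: -501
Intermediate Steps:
E(a, f) = 2*f
E(465, -414) + R(-521, 497) = 2*(-414) + 327 = -828 + 327 = -501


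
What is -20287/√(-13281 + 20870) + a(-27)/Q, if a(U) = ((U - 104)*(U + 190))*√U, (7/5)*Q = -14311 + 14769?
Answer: -20287*√7589/7589 - 448413*I*√3/2290 ≈ -232.88 - 339.16*I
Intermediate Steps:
Q = 2290/7 (Q = 5*(-14311 + 14769)/7 = (5/7)*458 = 2290/7 ≈ 327.14)
a(U) = √U*(-104 + U)*(190 + U) (a(U) = ((-104 + U)*(190 + U))*√U = √U*(-104 + U)*(190 + U))
-20287/√(-13281 + 20870) + a(-27)/Q = -20287/√(-13281 + 20870) + (√(-27)*(-19760 + (-27)² + 86*(-27)))/(2290/7) = -20287*√7589/7589 + ((3*I*√3)*(-19760 + 729 - 2322))*(7/2290) = -20287*√7589/7589 + ((3*I*√3)*(-21353))*(7/2290) = -20287*√7589/7589 - 64059*I*√3*(7/2290) = -20287*√7589/7589 - 448413*I*√3/2290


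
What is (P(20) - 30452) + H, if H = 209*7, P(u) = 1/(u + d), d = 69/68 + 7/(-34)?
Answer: -41019367/1415 ≈ -28989.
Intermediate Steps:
d = 55/68 (d = 69*(1/68) + 7*(-1/34) = 69/68 - 7/34 = 55/68 ≈ 0.80882)
P(u) = 1/(55/68 + u) (P(u) = 1/(u + 55/68) = 1/(55/68 + u))
H = 1463
(P(20) - 30452) + H = (68/(55 + 68*20) - 30452) + 1463 = (68/(55 + 1360) - 30452) + 1463 = (68/1415 - 30452) + 1463 = -43089512/1415 + 1463 = -41019367/1415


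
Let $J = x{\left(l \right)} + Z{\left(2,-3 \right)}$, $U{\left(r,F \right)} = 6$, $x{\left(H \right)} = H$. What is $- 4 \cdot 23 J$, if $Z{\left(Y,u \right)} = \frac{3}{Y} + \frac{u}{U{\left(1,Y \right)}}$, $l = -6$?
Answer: $460$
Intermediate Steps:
$Z{\left(Y,u \right)} = \frac{3}{Y} + \frac{u}{6}$
$J = -5$ ($J = -6 + \left(\frac{3}{2} + \frac{1}{6} \left(-3\right)\right) = -6 + \left(3 \cdot \frac{1}{2} - \frac{1}{2}\right) = -6 + \left(\frac{3}{2} - \frac{1}{2}\right) = -6 + 1 = -5$)
$- 4 \cdot 23 J = - 4 \cdot 23 \left(-5\right) = \left(-4\right) \left(-115\right) = 460$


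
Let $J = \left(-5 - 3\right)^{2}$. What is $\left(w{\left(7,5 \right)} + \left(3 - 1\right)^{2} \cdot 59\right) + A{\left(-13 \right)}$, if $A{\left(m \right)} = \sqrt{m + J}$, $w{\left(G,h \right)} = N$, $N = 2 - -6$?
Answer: $244 + \sqrt{51} \approx 251.14$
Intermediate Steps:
$J = 64$ ($J = \left(-8\right)^{2} = 64$)
$N = 8$ ($N = 2 + 6 = 8$)
$w{\left(G,h \right)} = 8$
$A{\left(m \right)} = \sqrt{64 + m}$ ($A{\left(m \right)} = \sqrt{m + 64} = \sqrt{64 + m}$)
$\left(w{\left(7,5 \right)} + \left(3 - 1\right)^{2} \cdot 59\right) + A{\left(-13 \right)} = \left(8 + \left(3 - 1\right)^{2} \cdot 59\right) + \sqrt{64 - 13} = \left(8 + 2^{2} \cdot 59\right) + \sqrt{51} = \left(8 + 4 \cdot 59\right) + \sqrt{51} = \left(8 + 236\right) + \sqrt{51} = 244 + \sqrt{51}$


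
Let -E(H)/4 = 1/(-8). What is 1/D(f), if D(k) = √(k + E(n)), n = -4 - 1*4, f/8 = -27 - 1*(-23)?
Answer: -I*√14/21 ≈ -0.17817*I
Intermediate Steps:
f = -32 (f = 8*(-27 - 1*(-23)) = 8*(-27 + 23) = 8*(-4) = -32)
n = -8 (n = -4 - 4 = -8)
E(H) = ½ (E(H) = -4/(-8) = -4*(-⅛) = ½)
D(k) = √(½ + k) (D(k) = √(k + ½) = √(½ + k))
1/D(f) = 1/(√(2 + 4*(-32))/2) = 1/(√(2 - 128)/2) = 1/(√(-126)/2) = 1/((3*I*√14)/2) = 1/(3*I*√14/2) = -I*√14/21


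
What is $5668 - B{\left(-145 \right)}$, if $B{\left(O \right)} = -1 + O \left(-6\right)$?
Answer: $4799$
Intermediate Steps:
$B{\left(O \right)} = -1 - 6 O$
$5668 - B{\left(-145 \right)} = 5668 - \left(-1 - -870\right) = 5668 - \left(-1 + 870\right) = 5668 - 869 = 4799$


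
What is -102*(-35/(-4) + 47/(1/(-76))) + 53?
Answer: 727009/2 ≈ 3.6350e+5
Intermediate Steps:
-102*(-35/(-4) + 47/(1/(-76))) + 53 = -102*(-35*(-¼) + 47/(-1/76)) + 53 = -102*(35/4 + 47*(-76)) + 53 = -102*(35/4 - 3572) + 53 = -102*(-14253/4) + 53 = 726903/2 + 53 = 727009/2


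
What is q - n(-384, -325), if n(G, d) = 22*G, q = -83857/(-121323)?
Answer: 1025020561/121323 ≈ 8448.7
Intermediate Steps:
q = 83857/121323 (q = -83857*(-1/121323) = 83857/121323 ≈ 0.69119)
q - n(-384, -325) = 83857/121323 - 22*(-384) = 83857/121323 - 1*(-8448) = 83857/121323 + 8448 = 1025020561/121323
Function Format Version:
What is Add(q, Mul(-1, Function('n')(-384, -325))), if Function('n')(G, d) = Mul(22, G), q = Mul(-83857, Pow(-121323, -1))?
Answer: Rational(1025020561, 121323) ≈ 8448.7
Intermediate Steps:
q = Rational(83857, 121323) (q = Mul(-83857, Rational(-1, 121323)) = Rational(83857, 121323) ≈ 0.69119)
Add(q, Mul(-1, Function('n')(-384, -325))) = Add(Rational(83857, 121323), Mul(-1, Mul(22, -384))) = Add(Rational(83857, 121323), Mul(-1, -8448)) = Add(Rational(83857, 121323), 8448) = Rational(1025020561, 121323)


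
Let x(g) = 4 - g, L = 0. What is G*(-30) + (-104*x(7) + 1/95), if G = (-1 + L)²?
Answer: 26791/95 ≈ 282.01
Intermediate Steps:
G = 1 (G = (-1 + 0)² = (-1)² = 1)
G*(-30) + (-104*x(7) + 1/95) = 1*(-30) + (-104*(4 - 1*7) + 1/95) = -30 + (-104*(4 - 7) + 1/95) = -30 + (-104*(-3) + 1/95) = -30 + (312 + 1/95) = -30 + 29641/95 = 26791/95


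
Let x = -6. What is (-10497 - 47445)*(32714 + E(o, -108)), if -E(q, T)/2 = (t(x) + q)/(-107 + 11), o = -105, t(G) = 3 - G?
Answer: -1895398704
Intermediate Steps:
E(q, T) = 3/16 + q/48 (E(q, T) = -2*((3 - 1*(-6)) + q)/(-107 + 11) = -2*((3 + 6) + q)/(-96) = -2*(9 + q)*(-1)/96 = -2*(-3/32 - q/96) = 3/16 + q/48)
(-10497 - 47445)*(32714 + E(o, -108)) = (-10497 - 47445)*(32714 + (3/16 + (1/48)*(-105))) = -57942*(32714 + (3/16 - 35/16)) = -57942*(32714 - 2) = -57942*32712 = -1895398704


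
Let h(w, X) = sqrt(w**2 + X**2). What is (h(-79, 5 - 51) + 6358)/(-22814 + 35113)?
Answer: 6358/12299 + sqrt(8357)/12299 ≈ 0.52439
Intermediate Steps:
h(w, X) = sqrt(X**2 + w**2)
(h(-79, 5 - 51) + 6358)/(-22814 + 35113) = (sqrt((5 - 51)**2 + (-79)**2) + 6358)/(-22814 + 35113) = (sqrt((-46)**2 + 6241) + 6358)/12299 = (sqrt(2116 + 6241) + 6358)*(1/12299) = (sqrt(8357) + 6358)*(1/12299) = (6358 + sqrt(8357))*(1/12299) = 6358/12299 + sqrt(8357)/12299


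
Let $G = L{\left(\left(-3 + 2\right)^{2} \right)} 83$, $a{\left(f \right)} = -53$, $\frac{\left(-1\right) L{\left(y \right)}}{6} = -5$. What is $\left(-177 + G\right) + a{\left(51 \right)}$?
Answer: $2260$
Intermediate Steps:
$L{\left(y \right)} = 30$ ($L{\left(y \right)} = \left(-6\right) \left(-5\right) = 30$)
$G = 2490$ ($G = 30 \cdot 83 = 2490$)
$\left(-177 + G\right) + a{\left(51 \right)} = \left(-177 + 2490\right) - 53 = 2313 - 53 = 2260$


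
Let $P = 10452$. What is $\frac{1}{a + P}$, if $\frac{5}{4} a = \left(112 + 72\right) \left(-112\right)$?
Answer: $- \frac{5}{30172} \approx -0.00016572$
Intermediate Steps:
$a = - \frac{82432}{5}$ ($a = \frac{4 \left(112 + 72\right) \left(-112\right)}{5} = \frac{4 \cdot 184 \left(-112\right)}{5} = \frac{4}{5} \left(-20608\right) = - \frac{82432}{5} \approx -16486.0$)
$\frac{1}{a + P} = \frac{1}{- \frac{82432}{5} + 10452} = \frac{1}{- \frac{30172}{5}} = - \frac{5}{30172}$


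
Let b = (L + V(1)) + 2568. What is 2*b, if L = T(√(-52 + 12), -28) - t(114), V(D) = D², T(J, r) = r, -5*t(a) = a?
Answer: 25638/5 ≈ 5127.6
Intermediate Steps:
t(a) = -a/5
L = -26/5 (L = -28 - (-1)*114/5 = -28 - 1*(-114/5) = -28 + 114/5 = -26/5 ≈ -5.2000)
b = 12819/5 (b = (-26/5 + 1²) + 2568 = (-26/5 + 1) + 2568 = -21/5 + 2568 = 12819/5 ≈ 2563.8)
2*b = 2*(12819/5) = 25638/5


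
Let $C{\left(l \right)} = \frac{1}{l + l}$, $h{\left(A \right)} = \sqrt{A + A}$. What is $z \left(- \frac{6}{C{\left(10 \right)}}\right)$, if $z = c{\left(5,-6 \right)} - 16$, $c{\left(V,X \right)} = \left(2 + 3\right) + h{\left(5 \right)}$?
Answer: $1320 - 120 \sqrt{10} \approx 940.53$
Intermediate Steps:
$h{\left(A \right)} = \sqrt{2} \sqrt{A}$ ($h{\left(A \right)} = \sqrt{2 A} = \sqrt{2} \sqrt{A}$)
$c{\left(V,X \right)} = 5 + \sqrt{10}$ ($c{\left(V,X \right)} = \left(2 + 3\right) + \sqrt{2} \sqrt{5} = 5 + \sqrt{10}$)
$C{\left(l \right)} = \frac{1}{2 l}$
$z = -11 + \sqrt{10}$ ($z = \left(5 + \sqrt{10}\right) - 16 = -11 + \sqrt{10} \approx -7.8377$)
$z \left(- \frac{6}{C{\left(10 \right)}}\right) = \left(-11 + \sqrt{10}\right) \left(- \frac{6}{\frac{1}{2} \cdot \frac{1}{10}}\right) = \left(-11 + \sqrt{10}\right) \left(- 6 \frac{1}{\frac{1}{20}}\right) = \left(-11 + \sqrt{10}\right) \left(\left(-6\right) 20\right) = \left(-11 + \sqrt{10}\right) \left(-120\right) = 1320 - 120 \sqrt{10}$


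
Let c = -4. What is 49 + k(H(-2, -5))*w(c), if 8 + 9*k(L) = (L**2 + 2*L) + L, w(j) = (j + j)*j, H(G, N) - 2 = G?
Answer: 185/9 ≈ 20.556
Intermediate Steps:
H(G, N) = 2 + G
w(j) = 2*j**2 (w(j) = (2*j)*j = 2*j**2)
k(L) = -8/9 + L/3 + L**2/9 (k(L) = -8/9 + ((L**2 + 2*L) + L)/9 = -8/9 + (L**2 + 3*L)/9 = -8/9 + (L/3 + L**2/9) = -8/9 + L/3 + L**2/9)
49 + k(H(-2, -5))*w(c) = 49 + (-8/9 + (2 - 2)/3 + (2 - 2)**2/9)*(2*(-4)**2) = 49 + (-8/9 + (1/3)*0 + (1/9)*0**2)*(2*16) = 49 + (-8/9 + 0 + (1/9)*0)*32 = 49 + (-8/9 + 0 + 0)*32 = 49 - 8/9*32 = 49 - 256/9 = 185/9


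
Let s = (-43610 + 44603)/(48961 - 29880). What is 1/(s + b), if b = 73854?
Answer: 19081/1409209167 ≈ 1.3540e-5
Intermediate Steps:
s = 993/19081 ≈ 0.052041
1/(s + b) = 1/(993/19081 + 73854) = 1/(1409209167/19081) = 19081/1409209167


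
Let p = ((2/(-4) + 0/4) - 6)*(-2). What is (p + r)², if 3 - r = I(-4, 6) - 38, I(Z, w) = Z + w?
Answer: 2704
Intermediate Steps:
r = 39 (r = 3 - ((-4 + 6) - 38) = 3 - (2 - 38) = 3 - 1*(-36) = 3 + 36 = 39)
p = 13 (p = ((2*(-¼) + 0*(¼)) - 6)*(-2) = ((-½ + 0) - 6)*(-2) = (-½ - 6)*(-2) = -13/2*(-2) = 13)
(p + r)² = (13 + 39)² = 52² = 2704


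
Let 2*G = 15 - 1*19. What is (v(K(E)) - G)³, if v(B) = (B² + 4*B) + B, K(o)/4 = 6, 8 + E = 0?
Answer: 340068392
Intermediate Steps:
E = -8 (E = -8 + 0 = -8)
K(o) = 24 (K(o) = 4*6 = 24)
G = -2 (G = (15 - 1*19)/2 = (15 - 19)/2 = (½)*(-4) = -2)
v(B) = B² + 5*B
(v(K(E)) - G)³ = (24*(5 + 24) - 1*(-2))³ = (24*29 + 2)³ = (696 + 2)³ = 698³ = 340068392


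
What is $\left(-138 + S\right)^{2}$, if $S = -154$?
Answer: $85264$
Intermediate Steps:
$\left(-138 + S\right)^{2} = \left(-138 - 154\right)^{2} = \left(-292\right)^{2} = 85264$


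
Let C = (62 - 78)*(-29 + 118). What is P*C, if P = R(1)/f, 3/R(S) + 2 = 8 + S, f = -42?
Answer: 712/49 ≈ 14.531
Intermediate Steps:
R(S) = 3/(6 + S) (R(S) = 3/(-2 + (8 + S)) = 3/(6 + S))
C = -1424 (C = -16*89 = -1424)
P = -1/98 (P = (3/(6 + 1))/(-42) = (3/7)*(-1/42) = -1/98 ≈ -0.010204)
P*C = -1/98*(-1424) = 712/49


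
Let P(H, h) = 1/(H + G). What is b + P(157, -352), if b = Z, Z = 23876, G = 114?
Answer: 6470397/271 ≈ 23876.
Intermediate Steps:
P(H, h) = 1/(114 + H) (P(H, h) = 1/(H + 114) = 1/(114 + H))
b = 23876
b + P(157, -352) = 23876 + 1/(114 + 157) = 23876 + 1/271 = 6470397/271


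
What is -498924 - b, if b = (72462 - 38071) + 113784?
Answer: -647099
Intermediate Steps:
b = 148175 (b = 34391 + 113784 = 148175)
-498924 - b = -498924 - 1*148175 = -498924 - 148175 = -647099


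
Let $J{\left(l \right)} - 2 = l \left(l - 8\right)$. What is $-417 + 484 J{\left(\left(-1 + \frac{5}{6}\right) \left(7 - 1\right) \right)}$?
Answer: $4907$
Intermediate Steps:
$J{\left(l \right)} = 2 + l \left(-8 + l\right)$ ($J{\left(l \right)} = 2 + l \left(l - 8\right) = 2 + l \left(-8 + l\right)$)
$-417 + 484 J{\left(\left(-1 + \frac{5}{6}\right) \left(7 - 1\right) \right)} = -417 + 484 \left(2 + \left(\left(-1 + \frac{5}{6}\right) \left(7 - 1\right)\right)^{2} - 8 \left(-1 + \frac{5}{6}\right) \left(7 - 1\right)\right) = -417 + 484 \left(2 + \left(\left(-1 + 5 \cdot \frac{1}{6}\right) 6\right)^{2} - 8 \left(-1 + 5 \cdot \frac{1}{6}\right) 6\right) = -417 + 484 \left(2 + \left(\left(-1 + \frac{5}{6}\right) 6\right)^{2} - 8 \left(-1 + \frac{5}{6}\right) 6\right) = -417 + 484 \left(2 + \left(\left(- \frac{1}{6}\right) 6\right)^{2} - 8 \left(\left(- \frac{1}{6}\right) 6\right)\right) = -417 + 484 \left(2 + \left(-1\right)^{2} - -8\right) = -417 + 484 \left(2 + 1 + 8\right) = -417 + 484 \cdot 11 = -417 + 5324 = 4907$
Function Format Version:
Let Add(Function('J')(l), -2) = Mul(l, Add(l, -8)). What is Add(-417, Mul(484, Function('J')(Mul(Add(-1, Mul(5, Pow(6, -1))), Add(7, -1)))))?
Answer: 4907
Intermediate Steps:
Function('J')(l) = Add(2, Mul(l, Add(-8, l))) (Function('J')(l) = Add(2, Mul(l, Add(l, -8))) = Add(2, Mul(l, Add(-8, l))))
Add(-417, Mul(484, Function('J')(Mul(Add(-1, Mul(5, Pow(6, -1))), Add(7, -1))))) = Add(-417, Mul(484, Add(2, Pow(Mul(Add(-1, Mul(5, Pow(6, -1))), Add(7, -1)), 2), Mul(-8, Mul(Add(-1, Mul(5, Pow(6, -1))), Add(7, -1)))))) = Add(-417, Mul(484, Add(2, Pow(Mul(Add(-1, Mul(5, Rational(1, 6))), 6), 2), Mul(-8, Mul(Add(-1, Mul(5, Rational(1, 6))), 6))))) = Add(-417, Mul(484, Add(2, Pow(Mul(Add(-1, Rational(5, 6)), 6), 2), Mul(-8, Mul(Add(-1, Rational(5, 6)), 6))))) = Add(-417, Mul(484, Add(2, Pow(Mul(Rational(-1, 6), 6), 2), Mul(-8, Mul(Rational(-1, 6), 6))))) = Add(-417, Mul(484, Add(2, Pow(-1, 2), Mul(-8, -1)))) = Add(-417, Mul(484, Add(2, 1, 8))) = Add(-417, Mul(484, 11)) = Add(-417, 5324) = 4907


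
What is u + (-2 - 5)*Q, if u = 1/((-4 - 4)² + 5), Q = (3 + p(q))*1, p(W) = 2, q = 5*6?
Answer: -2414/69 ≈ -34.985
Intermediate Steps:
q = 30
Q = 5 (Q = (3 + 2)*1 = 5*1 = 5)
u = 1/69 (u = 1/((-8)² + 5) = 1/(64 + 5) = 1/69 ≈ 0.014493)
u + (-2 - 5)*Q = 1/69 + (-2 - 5)*5 = 1/69 - 7*5 = 1/69 - 35 = -2414/69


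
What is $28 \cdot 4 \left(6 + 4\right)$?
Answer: $1120$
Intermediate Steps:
$28 \cdot 4 \left(6 + 4\right) = 28 \cdot 4 \cdot 10 = 28 \cdot 40 = 1120$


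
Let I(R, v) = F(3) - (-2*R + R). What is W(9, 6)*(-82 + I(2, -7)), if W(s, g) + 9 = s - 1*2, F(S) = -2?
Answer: 164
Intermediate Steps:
W(s, g) = -11 + s (W(s, g) = -9 + (s - 1*2) = -9 + (s - 2) = -9 + (-2 + s) = -11 + s)
I(R, v) = -2 + R (I(R, v) = -2 - (-2*R + R) = -2 - (-1)*R = -2 + R)
W(9, 6)*(-82 + I(2, -7)) = (-11 + 9)*(-82 + (-2 + 2)) = -2*(-82 + 0) = -2*(-82) = 164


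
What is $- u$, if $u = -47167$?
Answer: $47167$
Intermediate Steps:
$- u = \left(-1\right) \left(-47167\right) = 47167$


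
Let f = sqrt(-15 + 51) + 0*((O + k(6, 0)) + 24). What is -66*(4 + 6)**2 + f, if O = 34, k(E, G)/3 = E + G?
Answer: -6594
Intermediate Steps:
k(E, G) = 3*E + 3*G (k(E, G) = 3*(E + G) = 3*E + 3*G)
f = 6 (f = sqrt(-15 + 51) + 0*((34 + (3*6 + 3*0)) + 24) = sqrt(36) + 0*((34 + (18 + 0)) + 24) = 6 + 0*((34 + 18) + 24) = 6 + 0*(52 + 24) = 6 + 0*76 = 6 + 0 = 6)
-66*(4 + 6)**2 + f = -66*(4 + 6)**2 + 6 = -66*10**2 + 6 = -66*100 + 6 = -6600 + 6 = -6594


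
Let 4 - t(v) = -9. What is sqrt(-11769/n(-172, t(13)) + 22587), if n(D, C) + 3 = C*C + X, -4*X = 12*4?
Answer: 3*sqrt(59317874)/154 ≈ 150.04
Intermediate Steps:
X = -12 (X = -3*4 = -1/4*48 = -12)
t(v) = 13 (t(v) = 4 - 1*(-9) = 4 + 9 = 13)
n(D, C) = -15 + C**2 (n(D, C) = -3 + (C*C - 12) = -3 + (C**2 - 12) = -3 + (-12 + C**2) = -15 + C**2)
sqrt(-11769/n(-172, t(13)) + 22587) = sqrt(-11769/(-15 + 13**2) + 22587) = sqrt(-11769/(-15 + 169) + 22587) = sqrt(-11769/154 + 22587) = sqrt(3466629/154) = 3*sqrt(59317874)/154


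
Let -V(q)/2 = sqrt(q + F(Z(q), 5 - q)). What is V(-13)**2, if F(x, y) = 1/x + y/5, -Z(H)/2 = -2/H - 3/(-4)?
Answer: -9356/235 ≈ -39.813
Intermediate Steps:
Z(H) = -3/2 + 4/H (Z(H) = -2*(-2/H - 3/(-4)) = -2*(-2/H - 3*(-1/4)) = -2*(-2/H + 3/4) = -2*(3/4 - 2/H) = -3/2 + 4/H)
F(x, y) = 1/x + y/5 (F(x, y) = 1/x + y*(1/5) = 1/x + y/5)
V(q) = -2*sqrt(1 + 1/(-3/2 + 4/q) + 4*q/5) (V(q) = -2*sqrt(q + (1/(-3/2 + 4/q) + (5 - q)/5)) = -2*sqrt(q + (1/(-3/2 + 4/q) + (1 - q/5))) = -2*sqrt(q + (1 + 1/(-3/2 + 4/q) - q/5)) = -2*sqrt(1 + 1/(-3/2 + 4/q) + 4*q/5))
V(-13)**2 = (-2*sqrt(25 + 20*(-13) - 50*(-13)/(-8 + 3*(-13)))/5)**2 = (-2*sqrt(25 - 260 - 50*(-13)/(-8 - 39))/5)**2 = (-2*sqrt(25 - 260 - 50*(-13)/(-47))/5)**2 = (-2*sqrt(25 - 260 - 50*(-13)*(-1/47))/5)**2 = (-2*sqrt(25 - 260 - 650/47)/5)**2 = (-2*I*sqrt(549665)/235)**2 = -9356/235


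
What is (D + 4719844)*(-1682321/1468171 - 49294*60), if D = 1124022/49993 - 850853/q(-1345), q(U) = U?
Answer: -1378292909844563743169087199/98720676920035 ≈ -1.3962e+13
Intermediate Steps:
D = 44048503619/67240585 (D = 1124022/49993 - 850853/(-1345) = 1124022*(1/49993) - 850853*(-1/1345) = 1124022/49993 + 850853/1345 = 44048503619/67240585 ≈ 655.09)
(D + 4719844)*(-1682321/1468171 - 49294*60) = (44048503619/67240585 + 4719844)*(-1682321/1468171 - 49294*60) = 317409120172359*(-1682321*1/1468171 - 2957640)/67240585 = 317409120172359*(-1682321/1468171 - 2957640)/67240585 = (317409120172359/67240585)*(-4342322958761/1468171) = -1378292909844563743169087199/98720676920035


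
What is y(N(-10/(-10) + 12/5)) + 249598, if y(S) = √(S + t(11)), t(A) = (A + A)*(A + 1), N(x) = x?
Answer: 249598 + √6685/5 ≈ 2.4961e+5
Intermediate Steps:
t(A) = 2*A*(1 + A) (t(A) = (2*A)*(1 + A) = 2*A*(1 + A))
y(S) = √(264 + S) (y(S) = √(S + 2*11*(1 + 11)) = √(S + 2*11*12) = √(S + 264) = √(264 + S))
y(N(-10/(-10) + 12/5)) + 249598 = √(264 + (-10/(-10) + 12/5)) + 249598 = √(264 + (-10*(-⅒) + 12*(⅕))) + 249598 = √(264 + (1 + 12/5)) + 249598 = √(264 + 17/5) + 249598 = √(1337/5) + 249598 = √6685/5 + 249598 = 249598 + √6685/5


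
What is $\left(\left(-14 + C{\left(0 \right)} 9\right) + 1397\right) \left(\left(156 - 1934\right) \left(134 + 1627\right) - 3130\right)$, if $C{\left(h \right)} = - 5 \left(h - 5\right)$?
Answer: $-5039774304$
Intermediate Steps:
$C{\left(h \right)} = 25 - 5 h$ ($C{\left(h \right)} = - 5 \left(-5 + h\right) = 25 - 5 h$)
$\left(\left(-14 + C{\left(0 \right)} 9\right) + 1397\right) \left(\left(156 - 1934\right) \left(134 + 1627\right) - 3130\right) = \left(\left(-14 + \left(25 - 0\right) 9\right) + 1397\right) \left(\left(156 - 1934\right) \left(134 + 1627\right) - 3130\right) = \left(\left(-14 + \left(25 + 0\right) 9\right) + 1397\right) \left(\left(-1778\right) 1761 - 3130\right) = \left(\left(-14 + 25 \cdot 9\right) + 1397\right) \left(-3131058 - 3130\right) = \left(\left(-14 + 225\right) + 1397\right) \left(-3134188\right) = \left(211 + 1397\right) \left(-3134188\right) = 1608 \left(-3134188\right) = -5039774304$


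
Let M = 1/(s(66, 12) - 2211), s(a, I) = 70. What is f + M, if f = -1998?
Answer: -4277719/2141 ≈ -1998.0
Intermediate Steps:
M = -1/2141 (M = 1/(70 - 2211) = 1/(-2141) = -1/2141 ≈ -0.00046707)
f + M = -1998 - 1/2141 = -4277719/2141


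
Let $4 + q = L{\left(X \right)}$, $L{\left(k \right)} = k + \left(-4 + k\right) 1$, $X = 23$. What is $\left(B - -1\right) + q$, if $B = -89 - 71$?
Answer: $-121$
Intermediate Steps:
$B = -160$
$L{\left(k \right)} = -4 + 2 k$ ($L{\left(k \right)} = k + \left(-4 + k\right) = -4 + 2 k$)
$q = 38$ ($q = -4 + \left(-4 + 2 \cdot 23\right) = -4 + \left(-4 + 46\right) = -4 + 42 = 38$)
$\left(B - -1\right) + q = \left(-160 - -1\right) + 38 = \left(-160 + 1\right) + 38 = -159 + 38 = -121$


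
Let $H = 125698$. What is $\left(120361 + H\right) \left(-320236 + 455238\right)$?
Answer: $33218457118$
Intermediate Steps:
$\left(120361 + H\right) \left(-320236 + 455238\right) = \left(120361 + 125698\right) \left(-320236 + 455238\right) = 246059 \cdot 135002 = 33218457118$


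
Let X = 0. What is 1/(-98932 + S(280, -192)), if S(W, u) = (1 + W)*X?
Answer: -1/98932 ≈ -1.0108e-5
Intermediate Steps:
S(W, u) = 0 (S(W, u) = (1 + W)*0 = 0)
1/(-98932 + S(280, -192)) = 1/(-98932 + 0) = 1/(-98932) = -1/98932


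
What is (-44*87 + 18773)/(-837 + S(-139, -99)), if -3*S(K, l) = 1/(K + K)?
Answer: -12464130/698057 ≈ -17.855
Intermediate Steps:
S(K, l) = -1/(6*K) (S(K, l) = -1/(3*(K + K)) = -1/(2*K)/3 = -1/(6*K))
(-44*87 + 18773)/(-837 + S(-139, -99)) = (-44*87 + 18773)/(-837 - ⅙/(-139)) = (-3828 + 18773)/(-837 - ⅙*(-1/139)) = 14945/(-837 + 1/834) = 14945/(-698057/834) = 14945*(-834/698057) = -12464130/698057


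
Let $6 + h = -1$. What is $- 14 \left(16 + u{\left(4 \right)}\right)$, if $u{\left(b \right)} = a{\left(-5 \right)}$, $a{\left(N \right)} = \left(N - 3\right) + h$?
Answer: $-14$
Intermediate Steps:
$h = -7$ ($h = -6 - 1 = -7$)
$a{\left(N \right)} = -10 + N$ ($a{\left(N \right)} = \left(N - 3\right) - 7 = \left(-3 + N\right) - 7 = -10 + N$)
$u{\left(b \right)} = -15$ ($u{\left(b \right)} = -10 - 5 = -15$)
$- 14 \left(16 + u{\left(4 \right)}\right) = - 14 \left(16 - 15\right) = \left(-14\right) 1 = -14$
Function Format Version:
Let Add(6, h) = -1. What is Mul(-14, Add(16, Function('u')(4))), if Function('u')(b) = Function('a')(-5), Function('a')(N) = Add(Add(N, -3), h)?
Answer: -14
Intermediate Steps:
h = -7 (h = Add(-6, -1) = -7)
Function('a')(N) = Add(-10, N) (Function('a')(N) = Add(Add(N, -3), -7) = Add(Add(-3, N), -7) = Add(-10, N))
Function('u')(b) = -15 (Function('u')(b) = Add(-10, -5) = -15)
Mul(-14, Add(16, Function('u')(4))) = Mul(-14, Add(16, -15)) = Mul(-14, 1) = -14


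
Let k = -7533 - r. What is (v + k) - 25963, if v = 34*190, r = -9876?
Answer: -17160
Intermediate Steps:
v = 6460
k = 2343 (k = -7533 - 1*(-9876) = -7533 + 9876 = 2343)
(v + k) - 25963 = (6460 + 2343) - 25963 = 8803 - 25963 = -17160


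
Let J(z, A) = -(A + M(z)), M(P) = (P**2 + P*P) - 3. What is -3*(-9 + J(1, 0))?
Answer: 24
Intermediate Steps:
M(P) = -3 + 2*P**2 (M(P) = (P**2 + P**2) - 3 = 2*P**2 - 3 = -3 + 2*P**2)
J(z, A) = 3 - A - 2*z**2 (J(z, A) = -(A + (-3 + 2*z**2)) = -(-3 + A + 2*z**2) = 3 - A - 2*z**2)
-3*(-9 + J(1, 0)) = -3*(-9 + (3 - 1*0 - 2*1**2)) = -3*(-9 + (3 + 0 - 2*1)) = -3*(-9 + (3 + 0 - 2)) = -3*(-9 + 1) = -3*(-8) = 24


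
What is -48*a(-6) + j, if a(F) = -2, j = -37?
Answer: 59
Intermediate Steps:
-48*a(-6) + j = -48*(-2) - 37 = 96 - 37 = 59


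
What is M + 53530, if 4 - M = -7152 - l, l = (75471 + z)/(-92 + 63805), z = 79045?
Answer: 3866641634/63713 ≈ 60688.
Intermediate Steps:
l = 154516/63713 (l = (75471 + 79045)/(-92 + 63805) = 154516/63713 ≈ 2.4252)
M = 456084744/63713 (M = 4 - (-7152 - 1*154516/63713) = 4 - (-7152 - 154516/63713) = 4 - 1*(-455829892/63713) = 4 + 455829892/63713 = 456084744/63713 ≈ 7158.4)
M + 53530 = 456084744/63713 + 53530 = 3866641634/63713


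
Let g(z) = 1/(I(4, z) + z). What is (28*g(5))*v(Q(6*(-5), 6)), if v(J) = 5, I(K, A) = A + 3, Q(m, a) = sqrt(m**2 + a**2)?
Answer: 140/13 ≈ 10.769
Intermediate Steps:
Q(m, a) = sqrt(a**2 + m**2)
I(K, A) = 3 + A
g(z) = 1/(3 + 2*z) (g(z) = 1/((3 + z) + z) = 1/(3 + 2*z))
(28*g(5))*v(Q(6*(-5), 6)) = (28/(3 + 2*5))*5 = (28/(3 + 10))*5 = (28/13)*5 = 140/13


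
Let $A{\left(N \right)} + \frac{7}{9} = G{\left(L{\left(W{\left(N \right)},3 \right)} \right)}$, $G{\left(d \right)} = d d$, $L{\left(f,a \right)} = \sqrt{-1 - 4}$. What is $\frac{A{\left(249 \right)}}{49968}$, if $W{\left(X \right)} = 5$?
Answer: $- \frac{13}{112428} \approx -0.00011563$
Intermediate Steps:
$L{\left(f,a \right)} = i \sqrt{5}$ ($L{\left(f,a \right)} = \sqrt{-5} = i \sqrt{5}$)
$G{\left(d \right)} = d^{2}$
$A{\left(N \right)} = - \frac{52}{9}$ ($A{\left(N \right)} = - \frac{7}{9} + \left(i \sqrt{5}\right)^{2} = - \frac{7}{9} - 5 = - \frac{52}{9}$)
$\frac{A{\left(249 \right)}}{49968} = - \frac{52}{9 \cdot 49968} = \left(- \frac{52}{9}\right) \frac{1}{49968} = - \frac{13}{112428}$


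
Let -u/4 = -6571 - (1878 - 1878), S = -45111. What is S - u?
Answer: -71395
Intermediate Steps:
u = 26284 (u = -4*(-6571 - (1878 - 1878)) = -4*(-6571 - 1*0) = -4*(-6571 + 0) = -4*(-6571) = 26284)
S - u = -45111 - 1*26284 = -45111 - 26284 = -71395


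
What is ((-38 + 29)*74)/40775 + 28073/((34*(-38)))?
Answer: -1145537047/52681300 ≈ -21.745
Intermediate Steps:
((-38 + 29)*74)/40775 + 28073/((34*(-38))) = -9*74*(1/40775) + 28073/(-1292) = -666*1/40775 + 28073*(-1/1292) = -666/40775 - 28073/1292 = -1145537047/52681300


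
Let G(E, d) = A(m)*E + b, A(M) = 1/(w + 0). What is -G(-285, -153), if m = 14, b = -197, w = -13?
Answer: 2276/13 ≈ 175.08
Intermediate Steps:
A(M) = -1/13 (A(M) = 1/(-13 + 0) = 1/(-13) = -1/13)
G(E, d) = -197 - E/13 (G(E, d) = -E/13 - 197 = -197 - E/13)
-G(-285, -153) = -(-197 - 1/13*(-285)) = -(-197 + 285/13) = -1*(-2276/13) = 2276/13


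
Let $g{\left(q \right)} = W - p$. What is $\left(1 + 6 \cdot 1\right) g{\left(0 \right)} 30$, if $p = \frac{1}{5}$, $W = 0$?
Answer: $-42$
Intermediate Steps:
$p = \frac{1}{5} \approx 0.2$
$g{\left(q \right)} = - \frac{1}{5}$ ($g{\left(q \right)} = 0 - \frac{1}{5} = - \frac{1}{5}$)
$\left(1 + 6 \cdot 1\right) g{\left(0 \right)} 30 = \left(1 + 6 \cdot 1\right) \left(- \frac{1}{5}\right) 30 = \left(1 + 6\right) \left(- \frac{1}{5}\right) 30 = 7 \left(- \frac{1}{5}\right) 30 = \left(- \frac{7}{5}\right) 30 = -42$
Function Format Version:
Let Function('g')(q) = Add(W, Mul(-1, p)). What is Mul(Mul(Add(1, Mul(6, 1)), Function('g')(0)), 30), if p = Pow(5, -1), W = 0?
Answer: -42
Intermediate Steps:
p = Rational(1, 5) ≈ 0.20000
Function('g')(q) = Rational(-1, 5) (Function('g')(q) = Add(0, Mul(-1, Rational(1, 5))) = Add(0, Rational(-1, 5)) = Rational(-1, 5))
Mul(Mul(Add(1, Mul(6, 1)), Function('g')(0)), 30) = Mul(Mul(Add(1, Mul(6, 1)), Rational(-1, 5)), 30) = Mul(Mul(Add(1, 6), Rational(-1, 5)), 30) = Mul(Mul(7, Rational(-1, 5)), 30) = Mul(Rational(-7, 5), 30) = -42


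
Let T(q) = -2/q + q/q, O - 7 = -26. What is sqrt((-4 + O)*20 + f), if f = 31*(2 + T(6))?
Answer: 2*I*sqrt(849)/3 ≈ 19.425*I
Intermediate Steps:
O = -19 (O = 7 - 26 = -19)
T(q) = 1 - 2/q (T(q) = -2/q + 1 = 1 - 2/q)
f = 248/3 (f = 31*(2 + (-2 + 6)/6) = 31*(2 + (1/6)*4) = 31*(2 + 2/3) = 31*(8/3) = 248/3 ≈ 82.667)
sqrt((-4 + O)*20 + f) = sqrt((-4 - 19)*20 + 248/3) = sqrt(-23*20 + 248/3) = sqrt(-460 + 248/3) = sqrt(-1132/3) = 2*I*sqrt(849)/3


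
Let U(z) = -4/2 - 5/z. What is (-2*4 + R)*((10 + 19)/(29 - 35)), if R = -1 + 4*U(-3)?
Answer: 899/18 ≈ 49.944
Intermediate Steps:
U(z) = -2 - 5/z (U(z) = -4*½ - 5/z = -2 - 5/z)
R = -7/3 (R = -1 + 4*(-2 - 5/(-3)) = -1 + 4*(-2 - 5*(-⅓)) = -1 + 4*(-2 + 5/3) = -1 + 4*(-⅓) = -1 - 4/3 = -7/3 ≈ -2.3333)
(-2*4 + R)*((10 + 19)/(29 - 35)) = (-2*4 - 7/3)*((10 + 19)/(29 - 35)) = (-8 - 7/3)*(29/(-6)) = -899*(-1)/(3*6) = -31/3*(-29/6) = 899/18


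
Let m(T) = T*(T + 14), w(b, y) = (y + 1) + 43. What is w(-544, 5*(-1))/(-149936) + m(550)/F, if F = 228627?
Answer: 15500410249/11426472624 ≈ 1.3565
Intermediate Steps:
w(b, y) = 44 + y (w(b, y) = (1 + y) + 43 = 44 + y)
m(T) = T*(14 + T)
w(-544, 5*(-1))/(-149936) + m(550)/F = (44 + 5*(-1))/(-149936) + (550*(14 + 550))/228627 = (44 - 5)*(-1/149936) + (550*564)*(1/228627) = 39*(-1/149936) + 310200*(1/228627) = -39/149936 + 103400/76209 = 15500410249/11426472624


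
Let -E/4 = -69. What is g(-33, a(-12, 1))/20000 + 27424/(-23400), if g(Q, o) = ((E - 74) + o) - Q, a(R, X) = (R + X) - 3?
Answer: -2716543/2340000 ≈ -1.1609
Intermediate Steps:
E = 276 (E = -4*(-69) = 276)
a(R, X) = -3 + R + X
g(Q, o) = 202 + o - Q (g(Q, o) = ((276 - 74) + o) - Q = (202 + o) - Q = 202 + o - Q)
g(-33, a(-12, 1))/20000 + 27424/(-23400) = (202 + (-3 - 12 + 1) - 1*(-33))/20000 + 27424/(-23400) = (202 - 14 + 33)*(1/20000) + 27424*(-1/23400) = 221*(1/20000) - 3428/2925 = 221/20000 - 3428/2925 = -2716543/2340000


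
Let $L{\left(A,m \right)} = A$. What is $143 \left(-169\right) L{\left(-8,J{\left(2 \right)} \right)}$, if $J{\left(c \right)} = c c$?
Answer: $193336$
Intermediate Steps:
$J{\left(c \right)} = c^{2}$
$143 \left(-169\right) L{\left(-8,J{\left(2 \right)} \right)} = 143 \left(-169\right) \left(-8\right) = \left(-24167\right) \left(-8\right) = 193336$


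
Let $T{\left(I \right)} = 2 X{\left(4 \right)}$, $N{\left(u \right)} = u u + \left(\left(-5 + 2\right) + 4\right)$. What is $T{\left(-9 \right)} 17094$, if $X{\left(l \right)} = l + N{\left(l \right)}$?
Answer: $717948$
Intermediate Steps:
$N{\left(u \right)} = 1 + u^{2}$ ($N{\left(u \right)} = u^{2} + \left(-3 + 4\right) = u^{2} + 1 = 1 + u^{2}$)
$X{\left(l \right)} = 1 + l + l^{2}$ ($X{\left(l \right)} = l + \left(1 + l^{2}\right) = 1 + l + l^{2}$)
$T{\left(I \right)} = 42$ ($T{\left(I \right)} = 2 \left(1 + 4 + 4^{2}\right) = 2 \left(1 + 4 + 16\right) = 2 \cdot 21 = 42$)
$T{\left(-9 \right)} 17094 = 42 \cdot 17094 = 717948$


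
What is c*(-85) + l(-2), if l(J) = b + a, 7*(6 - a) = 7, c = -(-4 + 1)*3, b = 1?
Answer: -759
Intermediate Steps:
c = 9 (c = -(-3)*3 = -1*(-9) = 9)
a = 5 (a = 6 - ⅐*7 = 6 - 1 = 5)
l(J) = 6 (l(J) = 1 + 5 = 6)
c*(-85) + l(-2) = 9*(-85) + 6 = -765 + 6 = -759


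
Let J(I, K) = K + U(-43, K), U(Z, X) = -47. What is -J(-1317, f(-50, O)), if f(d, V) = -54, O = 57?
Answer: 101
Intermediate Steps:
J(I, K) = -47 + K (J(I, K) = K - 47 = -47 + K)
-J(-1317, f(-50, O)) = -(-47 - 54) = -1*(-101) = 101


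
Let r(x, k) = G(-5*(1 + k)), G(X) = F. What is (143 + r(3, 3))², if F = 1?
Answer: 20736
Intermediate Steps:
G(X) = 1
r(x, k) = 1
(143 + r(3, 3))² = (143 + 1)² = 144² = 20736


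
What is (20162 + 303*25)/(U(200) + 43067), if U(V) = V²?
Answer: 27737/83067 ≈ 0.33391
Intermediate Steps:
(20162 + 303*25)/(U(200) + 43067) = (20162 + 303*25)/(200² + 43067) = (20162 + 7575)/(40000 + 43067) = 27737/83067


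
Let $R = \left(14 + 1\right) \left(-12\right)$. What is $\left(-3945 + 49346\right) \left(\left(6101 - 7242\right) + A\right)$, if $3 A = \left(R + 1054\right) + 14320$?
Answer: $\frac{534415171}{3} \approx 1.7814 \cdot 10^{8}$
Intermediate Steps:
$R = -180$ ($R = 15 \left(-12\right) = -180$)
$A = \frac{15194}{3}$ ($A = \frac{\left(-180 + 1054\right) + 14320}{3} = \frac{874 + 14320}{3} = \frac{1}{3} \cdot 15194 = \frac{15194}{3} \approx 5064.7$)
$\left(-3945 + 49346\right) \left(\left(6101 - 7242\right) + A\right) = \left(-3945 + 49346\right) \left(\left(6101 - 7242\right) + \frac{15194}{3}\right) = 45401 \left(\left(6101 - 7242\right) + \frac{15194}{3}\right) = 45401 \left(-1141 + \frac{15194}{3}\right) = 45401 \cdot \frac{11771}{3} = \frac{534415171}{3}$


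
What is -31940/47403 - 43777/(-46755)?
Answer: 64645159/246258585 ≈ 0.26251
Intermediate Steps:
-31940/47403 - 43777/(-46755) = -31940*1/47403 - 43777*(-1/46755) = -31940/47403 + 43777/46755 = 64645159/246258585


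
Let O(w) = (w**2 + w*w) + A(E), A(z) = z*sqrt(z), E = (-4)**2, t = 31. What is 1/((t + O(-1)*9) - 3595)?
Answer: -1/2970 ≈ -0.00033670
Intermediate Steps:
E = 16
A(z) = z**(3/2)
O(w) = 64 + 2*w**2 (O(w) = (w**2 + w*w) + 16**(3/2) = (w**2 + w**2) + 64 = 2*w**2 + 64 = 64 + 2*w**2)
1/((t + O(-1)*9) - 3595) = 1/((31 + (64 + 2*(-1)**2)*9) - 3595) = 1/((31 + (64 + 2*1)*9) - 3595) = 1/((31 + (64 + 2)*9) - 3595) = 1/((31 + 66*9) - 3595) = 1/((31 + 594) - 3595) = 1/(625 - 3595) = 1/(-2970) = -1/2970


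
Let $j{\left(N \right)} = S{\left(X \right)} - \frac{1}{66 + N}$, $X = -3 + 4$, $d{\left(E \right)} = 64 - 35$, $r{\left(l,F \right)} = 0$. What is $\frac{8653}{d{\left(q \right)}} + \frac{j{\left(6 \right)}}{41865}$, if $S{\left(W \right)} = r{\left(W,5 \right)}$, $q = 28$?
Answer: $\frac{26082564811}{87414120} \approx 298.38$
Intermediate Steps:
$d{\left(E \right)} = 29$
$X = 1$
$S{\left(W \right)} = 0$
$j{\left(N \right)} = - \frac{1}{66 + N}$ ($j{\left(N \right)} = 0 - \frac{1}{66 + N} = - \frac{1}{66 + N}$)
$\frac{8653}{d{\left(q \right)}} + \frac{j{\left(6 \right)}}{41865} = \frac{8653}{29} + \frac{\left(-1\right) \frac{1}{66 + 6}}{41865} = 8653 \cdot \frac{1}{29} + - \frac{1}{72} \cdot \frac{1}{41865} = \frac{8653}{29} + \left(-1\right) \frac{1}{72} \cdot \frac{1}{41865} = \frac{8653}{29} - \frac{1}{3014280} = \frac{26082564811}{87414120}$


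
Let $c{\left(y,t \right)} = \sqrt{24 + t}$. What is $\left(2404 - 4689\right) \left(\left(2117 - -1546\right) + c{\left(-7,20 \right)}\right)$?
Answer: $-8369955 - 4570 \sqrt{11} \approx -8.3851 \cdot 10^{6}$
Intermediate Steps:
$\left(2404 - 4689\right) \left(\left(2117 - -1546\right) + c{\left(-7,20 \right)}\right) = \left(2404 - 4689\right) \left(\left(2117 - -1546\right) + \sqrt{24 + 20}\right) = - 2285 \left(\left(2117 + 1546\right) + \sqrt{44}\right) = - 2285 \left(3663 + 2 \sqrt{11}\right) = -8369955 - 4570 \sqrt{11}$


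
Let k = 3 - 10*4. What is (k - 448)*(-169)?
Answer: 81965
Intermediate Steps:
k = -37 (k = 3 - 40 = -37)
(k - 448)*(-169) = (-37 - 448)*(-169) = -485*(-169) = 81965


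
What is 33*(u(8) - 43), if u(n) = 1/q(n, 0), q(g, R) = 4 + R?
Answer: -5643/4 ≈ -1410.8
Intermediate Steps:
u(n) = ¼ (u(n) = 1/(4 + 0) = 1/4 = ¼)
33*(u(8) - 43) = 33*(¼ - 43) = 33*(-171/4) = -5643/4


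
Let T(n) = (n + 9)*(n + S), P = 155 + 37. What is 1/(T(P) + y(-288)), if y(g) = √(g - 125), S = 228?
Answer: 12060/1018105259 - I*√413/7126736813 ≈ 1.1846e-5 - 2.8516e-9*I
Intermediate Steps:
y(g) = √(-125 + g)
P = 192
T(n) = (9 + n)*(228 + n) (T(n) = (n + 9)*(n + 228) = (9 + n)*(228 + n))
1/(T(P) + y(-288)) = 1/((2052 + 192² + 237*192) + √(-125 - 288)) = 1/((2052 + 36864 + 45504) + √(-413)) = 1/(84420 + I*√413)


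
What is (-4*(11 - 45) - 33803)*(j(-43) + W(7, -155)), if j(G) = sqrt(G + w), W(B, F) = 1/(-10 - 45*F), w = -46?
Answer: -33667/6965 - 33667*I*sqrt(89) ≈ -4.8337 - 3.1761e+5*I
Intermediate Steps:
j(G) = sqrt(-46 + G) (j(G) = sqrt(G - 46) = sqrt(-46 + G))
(-4*(11 - 45) - 33803)*(j(-43) + W(7, -155)) = (-4*(11 - 45) - 33803)*(sqrt(-46 - 43) - 1/(10 + 45*(-155))) = (-4*(-34) - 33803)*(sqrt(-89) - 1/(10 - 6975)) = (136 - 33803)*(I*sqrt(89) - 1/(-6965)) = -33667*(I*sqrt(89) - 1*(-1/6965)) = -33667*(I*sqrt(89) + 1/6965) = -33667*(1/6965 + I*sqrt(89)) = -33667/6965 - 33667*I*sqrt(89)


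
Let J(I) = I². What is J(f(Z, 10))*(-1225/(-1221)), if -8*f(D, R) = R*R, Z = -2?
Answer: 765625/4884 ≈ 156.76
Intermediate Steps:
f(D, R) = -R²/8 (f(D, R) = -R*R/8 = -R²/8)
J(f(Z, 10))*(-1225/(-1221)) = (-⅛*10²)²*(-1225/(-1221)) = (-⅛*100)²*(-1225*(-1/1221)) = (-25/2)²*(1225/1221) = (625/4)*(1225/1221) = 765625/4884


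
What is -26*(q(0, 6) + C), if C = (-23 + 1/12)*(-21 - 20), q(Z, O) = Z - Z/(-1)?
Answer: -146575/6 ≈ -24429.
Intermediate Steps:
q(Z, O) = 2*Z (q(Z, O) = Z - Z*(-1) = Z - (-1)*Z = Z + Z = 2*Z)
C = 11275/12 (C = (-23 + 1/12)*(-41) = -275/12*(-41) = 11275/12 ≈ 939.58)
-26*(q(0, 6) + C) = -26*(2*0 + 11275/12) = -26*(0 + 11275/12) = -26*11275/12 = -146575/6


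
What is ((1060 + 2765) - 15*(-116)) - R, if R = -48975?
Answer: 54540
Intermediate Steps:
((1060 + 2765) - 15*(-116)) - R = ((1060 + 2765) - 15*(-116)) - 1*(-48975) = (3825 - 1*(-1740)) + 48975 = (3825 + 1740) + 48975 = 5565 + 48975 = 54540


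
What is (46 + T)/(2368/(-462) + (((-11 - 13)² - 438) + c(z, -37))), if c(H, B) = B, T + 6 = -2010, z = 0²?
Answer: -455070/22147 ≈ -20.548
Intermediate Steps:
z = 0
T = -2016 (T = -6 - 2010 = -2016)
(46 + T)/(2368/(-462) + (((-11 - 13)² - 438) + c(z, -37))) = (46 - 2016)/(2368/(-462) + (((-11 - 13)² - 438) - 37)) = -1970/(2368*(-1/462) + (((-24)² - 438) - 37)) = -1970/(-1184/231 + ((576 - 438) - 37)) = -1970/(-1184/231 + (138 - 37)) = -1970/(-1184/231 + 101) = -1970/22147/231 = -1970*231/22147 = -455070/22147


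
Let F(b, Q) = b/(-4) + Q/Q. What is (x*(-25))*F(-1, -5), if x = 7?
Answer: -875/4 ≈ -218.75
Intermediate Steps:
F(b, Q) = 1 - b/4 (F(b, Q) = b*(-¼) + 1 = -b/4 + 1 = 1 - b/4)
(x*(-25))*F(-1, -5) = (7*(-25))*(1 - ¼*(-1)) = -175*(1 + ¼) = -175*5/4 = -875/4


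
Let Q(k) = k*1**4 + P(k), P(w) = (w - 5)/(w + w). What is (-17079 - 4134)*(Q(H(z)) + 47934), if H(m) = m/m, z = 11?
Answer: -1016802729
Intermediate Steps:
P(w) = (-5 + w)/(2*w) (P(w) = (-5 + w)/((2*w)) = (-5 + w)*(1/(2*w)) = (-5 + w)/(2*w))
H(m) = 1
Q(k) = k + (-5 + k)/(2*k) (Q(k) = k*1**4 + (-5 + k)/(2*k) = k*1 + (-5 + k)/(2*k) = k + (-5 + k)/(2*k))
(-17079 - 4134)*(Q(H(z)) + 47934) = (-17079 - 4134)*((1/2 + 1 - 5/2/1) + 47934) = -21213*((1/2 + 1 - 5/2*1) + 47934) = -21213*((1/2 + 1 - 5/2) + 47934) = -21213*(-1 + 47934) = -21213*47933 = -1016802729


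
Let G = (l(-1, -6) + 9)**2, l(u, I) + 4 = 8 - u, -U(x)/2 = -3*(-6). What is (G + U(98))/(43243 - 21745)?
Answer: 80/10749 ≈ 0.0074425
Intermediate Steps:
U(x) = -36 (U(x) = -(-6)*(-6) = -2*18 = -36)
l(u, I) = 4 - u (l(u, I) = -4 + (8 - u) = 4 - u)
G = 196 (G = ((4 - 1*(-1)) + 9)**2 = ((4 + 1) + 9)**2 = (5 + 9)**2 = 14**2 = 196)
(G + U(98))/(43243 - 21745) = (196 - 36)/(43243 - 21745) = 160/21498 = 160*(1/21498) = 80/10749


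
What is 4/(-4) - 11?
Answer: -12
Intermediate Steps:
4/(-4) - 11 = -¼*4 - 11 = -1 - 11 = -12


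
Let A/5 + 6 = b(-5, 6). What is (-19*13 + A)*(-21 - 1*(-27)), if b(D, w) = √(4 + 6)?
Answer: -1662 + 30*√10 ≈ -1567.1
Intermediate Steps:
b(D, w) = √10
A = -30 + 5*√10 ≈ -14.189
(-19*13 + A)*(-21 - 1*(-27)) = (-19*13 + (-30 + 5*√10))*(-21 - 1*(-27)) = (-247 + (-30 + 5*√10))*(-21 + 27) = (-277 + 5*√10)*6 = -1662 + 30*√10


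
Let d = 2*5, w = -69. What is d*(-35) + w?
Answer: -419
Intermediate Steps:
d = 10
d*(-35) + w = 10*(-35) - 69 = -350 - 69 = -419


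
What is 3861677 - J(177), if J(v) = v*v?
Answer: 3830348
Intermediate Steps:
J(v) = v**2
3861677 - J(177) = 3861677 - 1*177**2 = 3861677 - 1*31329 = 3861677 - 31329 = 3830348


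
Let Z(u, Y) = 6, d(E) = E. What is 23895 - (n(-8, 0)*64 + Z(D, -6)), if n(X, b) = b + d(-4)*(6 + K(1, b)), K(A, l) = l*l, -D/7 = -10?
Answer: 25425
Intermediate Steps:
D = 70 (D = -7*(-10) = 70)
K(A, l) = l**2
n(X, b) = -24 + b - 4*b**2 (n(X, b) = b - 4*(6 + b**2) = b + (-24 - 4*b**2) = -24 + b - 4*b**2)
23895 - (n(-8, 0)*64 + Z(D, -6)) = 23895 - ((-24 + 0 - 4*0**2)*64 + 6) = 23895 - ((-24 + 0 - 4*0)*64 + 6) = 23895 - ((-24 + 0 + 0)*64 + 6) = 23895 - (-24*64 + 6) = 23895 - (-1536 + 6) = 23895 - 1*(-1530) = 23895 + 1530 = 25425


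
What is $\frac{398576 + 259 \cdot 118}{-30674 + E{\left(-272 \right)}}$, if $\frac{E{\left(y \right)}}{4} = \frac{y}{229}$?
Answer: $- \frac{49136301}{3512717} \approx -13.988$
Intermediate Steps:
$E{\left(y \right)} = \frac{4 y}{229}$ ($E{\left(y \right)} = 4 \frac{y}{229} = \frac{4 y}{229}$)
$\frac{398576 + 259 \cdot 118}{-30674 + E{\left(-272 \right)}} = \frac{398576 + 259 \cdot 118}{-30674 + \frac{4}{229} \left(-272\right)} = \frac{398576 + 30562}{-30674 - \frac{1088}{229}} = \frac{429138}{- \frac{7025434}{229}} = 429138 \left(- \frac{229}{7025434}\right) = - \frac{49136301}{3512717}$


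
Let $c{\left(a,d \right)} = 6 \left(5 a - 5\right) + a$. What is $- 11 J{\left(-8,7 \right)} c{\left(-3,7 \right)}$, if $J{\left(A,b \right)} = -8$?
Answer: $-10824$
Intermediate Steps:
$c{\left(a,d \right)} = -30 + 31 a$ ($c{\left(a,d \right)} = 6 \left(-5 + 5 a\right) + a = \left(-30 + 30 a\right) + a = -30 + 31 a$)
$- 11 J{\left(-8,7 \right)} c{\left(-3,7 \right)} = \left(-11\right) \left(-8\right) \left(-30 + 31 \left(-3\right)\right) = 88 \left(-30 - 93\right) = 88 \left(-123\right) = -10824$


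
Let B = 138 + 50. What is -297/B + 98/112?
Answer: -265/376 ≈ -0.70479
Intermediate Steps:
B = 188
-297/B + 98/112 = -297/188 + 98/112 = -297*1/188 + 98*(1/112) = -297/188 + 7/8 = -265/376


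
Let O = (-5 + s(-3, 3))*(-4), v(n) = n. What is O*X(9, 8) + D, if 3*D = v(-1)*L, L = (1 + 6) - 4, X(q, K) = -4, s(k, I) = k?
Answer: -129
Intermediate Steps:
L = 3 (L = 7 - 4 = 3)
O = 32 (O = (-5 - 3)*(-4) = -8*(-4) = 32)
D = -1 (D = (-1*3)/3 = (⅓)*(-3) = -1)
O*X(9, 8) + D = 32*(-4) - 1 = -128 - 1 = -129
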